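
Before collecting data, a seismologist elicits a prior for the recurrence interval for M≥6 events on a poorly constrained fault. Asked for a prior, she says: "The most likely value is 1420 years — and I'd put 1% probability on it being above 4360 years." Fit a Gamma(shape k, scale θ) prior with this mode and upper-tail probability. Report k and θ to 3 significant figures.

k ≈ 4.56, θ ≈ 399

Gamma(k,θ) with k>1 has mode (k−1)θ, so θ = 1420/(k−1).
Need P(X < 4360) = 0.99 with θ tied to k this way. Start at k = 2, θ = 1420: P(X<4360) ≈ 0.811.
Too low — raise k to concentrate. Iterating converges to k ≈ 4.56.
Then θ = 1420/(4.56−1) ≈ 399.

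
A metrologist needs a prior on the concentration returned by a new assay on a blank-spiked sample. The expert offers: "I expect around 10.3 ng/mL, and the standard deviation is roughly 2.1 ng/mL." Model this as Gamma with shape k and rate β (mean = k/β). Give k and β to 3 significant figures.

k ≈ 24.1, β ≈ 2.34

For Gamma(k, rate β): mean = k/β, variance = k/β², so CV = 1/√k.
CV = SD/mean = 2.1/10.3 = 0.2039, hence k = 1/CV² = 24.1.
Then β = k/mean = 24.1/10.3 = 2.34.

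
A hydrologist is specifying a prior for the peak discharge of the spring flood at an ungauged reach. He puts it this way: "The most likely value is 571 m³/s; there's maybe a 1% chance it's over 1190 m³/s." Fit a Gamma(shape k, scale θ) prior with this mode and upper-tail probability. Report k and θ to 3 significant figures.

k ≈ 10, θ ≈ 63.2

Gamma(k,θ) with k>1 has mode (k−1)θ, so θ = 571/(k−1).
Need P(X < 1190) = 0.99 with θ tied to k this way. Start at k = 2, θ = 571: P(X<1190) ≈ 0.616.
Too low — raise k to concentrate. Iterating converges to k ≈ 10.
Then θ = 571/(10−1) ≈ 63.2.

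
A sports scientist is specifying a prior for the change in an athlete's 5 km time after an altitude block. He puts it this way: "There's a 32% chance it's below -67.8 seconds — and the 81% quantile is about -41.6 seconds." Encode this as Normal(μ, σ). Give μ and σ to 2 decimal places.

μ = -58.69, σ = 19.47

The p-quantile of Normal(μ,σ) is μ + z_p·σ, with z_{0.32} = -0.4677 and z_{0.81} = 0.8779.
Eliminate σ: μ = (z₂·x₁ − z₁·x₂)/(z₂ − z₁) = (0.8779·-67.8 − (-0.4677)·-41.6)/1.346 = -58.69.
Then σ = (x₂ − x₁)/(z₂ − z₁) = (-41.6 − -67.8)/1.346 = 19.47.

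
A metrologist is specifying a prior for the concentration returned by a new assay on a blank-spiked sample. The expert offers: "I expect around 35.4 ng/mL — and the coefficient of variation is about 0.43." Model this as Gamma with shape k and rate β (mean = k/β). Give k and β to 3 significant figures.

k ≈ 5.41, β ≈ 0.153

For Gamma(k, rate β): mean = k/β, variance = k/β², so CV = 1/√k.
CV = 0.43, hence k = 1/CV² = 5.41.
Then β = k/mean = 5.41/35.4 = 0.153.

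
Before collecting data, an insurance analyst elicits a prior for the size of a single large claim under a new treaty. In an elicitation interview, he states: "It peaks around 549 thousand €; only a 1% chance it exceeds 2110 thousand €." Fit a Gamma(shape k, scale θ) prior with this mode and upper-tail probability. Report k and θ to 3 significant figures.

Gamma(k,θ) with k>1 has mode (k−1)θ, so θ = 549/(k−1).
Need P(X < 2110) = 0.99 with θ tied to k this way. Start at k = 2, θ = 549: P(X<2110) ≈ 0.896.
Too low — raise k to concentrate. Iterating converges to k ≈ 3.33.
Then θ = 549/(3.33−1) ≈ 235.

k ≈ 3.33, θ ≈ 235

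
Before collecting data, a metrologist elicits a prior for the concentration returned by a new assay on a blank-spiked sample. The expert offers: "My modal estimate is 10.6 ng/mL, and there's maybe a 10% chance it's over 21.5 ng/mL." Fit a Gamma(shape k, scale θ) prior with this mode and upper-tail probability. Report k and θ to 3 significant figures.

Gamma(k,θ) with k>1 has mode (k−1)θ, so θ = 10.6/(k−1).
Need P(X < 21.5) = 0.9 with θ tied to k this way. Start at k = 2, θ = 10.6: P(X<21.5) ≈ 0.602.
Too low — raise k to concentrate. Iterating converges to k ≈ 4.84.
Then θ = 10.6/(4.84−1) ≈ 2.76.

k ≈ 4.84, θ ≈ 2.76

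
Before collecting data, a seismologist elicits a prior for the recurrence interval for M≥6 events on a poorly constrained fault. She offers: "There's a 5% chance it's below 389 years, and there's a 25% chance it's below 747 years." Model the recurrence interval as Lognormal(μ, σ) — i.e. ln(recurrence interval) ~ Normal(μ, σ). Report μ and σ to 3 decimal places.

μ ≈ 7.070, σ ≈ 0.672

If T ~ Lognormal(μ,σ) then ln T ~ Normal(μ,σ), so the p-quantile of ln T is μ + z_p·σ.
ln(389) = 5.964 and ln(747) = 6.616; z_{0.05} = -1.645, z_{0.25} = -0.6745.
σ = (6.616 − 5.964)/(-0.6745 − (-1.645)) = 0.672.
μ = 5.964 − (-1.645)·0.672 = 7.070.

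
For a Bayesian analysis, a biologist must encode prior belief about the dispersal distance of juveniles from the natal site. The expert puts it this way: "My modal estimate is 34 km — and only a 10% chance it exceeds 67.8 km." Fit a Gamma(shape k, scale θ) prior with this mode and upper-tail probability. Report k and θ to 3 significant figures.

k ≈ 5.02, θ ≈ 8.45

Gamma(k,θ) with k>1 has mode (k−1)θ, so θ = 34/(k−1).
Need P(X < 67.8) = 0.9 with θ tied to k this way. Start at k = 2, θ = 34: P(X<67.8) ≈ 0.592.
Too low — raise k to concentrate. Iterating converges to k ≈ 5.02.
Then θ = 34/(5.02−1) ≈ 8.45.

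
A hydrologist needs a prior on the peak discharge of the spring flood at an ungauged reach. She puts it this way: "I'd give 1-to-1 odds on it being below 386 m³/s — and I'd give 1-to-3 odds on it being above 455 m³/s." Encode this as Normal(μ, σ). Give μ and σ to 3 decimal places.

The p-quantile of Normal(μ,σ) is μ + z_p·σ, with z_{0.5} = 0 and z_{0.75} = 0.6745.
Eliminate σ: μ = (z₂·x₁ − z₁·x₂)/(z₂ − z₁) = (0.6745·386 − (0)·455)/0.6745 = 386.000.
Then σ = (x₂ − x₁)/(z₂ − z₁) = (455 − 386)/0.6745 = 102.300.

μ = 386.000, σ = 102.300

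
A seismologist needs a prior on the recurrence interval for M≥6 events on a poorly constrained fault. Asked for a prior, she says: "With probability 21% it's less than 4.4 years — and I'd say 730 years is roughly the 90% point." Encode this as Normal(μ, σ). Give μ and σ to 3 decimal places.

For Normal(μ,σ), the p-quantile is μ + z_p·σ. Here z_{0.21} = -0.8064, z_{0.9} = 1.282.
So 4.4 = μ − 0.8064σ and 730 = μ + 1.282σ.
Subtracting: σ = (730 − 4.4)/(1.282 − (-0.8064)) = 347.514.
Then μ = 4.4 − (-0.8064)·347.514 = 284.643.

μ = 284.643, σ = 347.514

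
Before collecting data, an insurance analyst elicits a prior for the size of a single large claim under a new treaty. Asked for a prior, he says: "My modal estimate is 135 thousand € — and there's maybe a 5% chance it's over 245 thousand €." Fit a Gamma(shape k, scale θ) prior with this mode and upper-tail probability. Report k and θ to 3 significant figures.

k ≈ 8.84, θ ≈ 17.2

Gamma(k,θ) with k>1 has mode (k−1)θ, so θ = 135/(k−1).
Need P(X < 245) = 0.95 with θ tied to k this way. Start at k = 2, θ = 135: P(X<245) ≈ 0.542.
Too low — raise k to concentrate. Iterating converges to k ≈ 8.84.
Then θ = 135/(8.84−1) ≈ 17.2.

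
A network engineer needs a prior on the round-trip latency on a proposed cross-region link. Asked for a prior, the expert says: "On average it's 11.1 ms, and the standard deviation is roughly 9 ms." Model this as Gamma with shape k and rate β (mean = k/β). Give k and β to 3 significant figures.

For Gamma(k, rate β): mean = k/β, variance = k/β², so CV = 1/√k.
CV = SD/mean = 9/11.1 = 0.8108, hence k = 1/CV² = 1.52.
Then β = k/mean = 1.52/11.1 = 0.137.

k ≈ 1.52, β ≈ 0.137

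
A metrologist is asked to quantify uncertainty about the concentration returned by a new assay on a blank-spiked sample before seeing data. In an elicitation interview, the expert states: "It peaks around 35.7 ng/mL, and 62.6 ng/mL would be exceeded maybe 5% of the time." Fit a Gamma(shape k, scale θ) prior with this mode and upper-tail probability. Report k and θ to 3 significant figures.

Gamma(k,θ) with k>1 has mode (k−1)θ, so θ = 35.7/(k−1).
Need P(X < 62.6) = 0.95 with θ tied to k this way. Start at k = 2, θ = 35.7: P(X<62.6) ≈ 0.523.
Too low — raise k to concentrate. Iterating converges to k ≈ 9.84.
Then θ = 35.7/(9.84−1) ≈ 4.04.

k ≈ 9.84, θ ≈ 4.04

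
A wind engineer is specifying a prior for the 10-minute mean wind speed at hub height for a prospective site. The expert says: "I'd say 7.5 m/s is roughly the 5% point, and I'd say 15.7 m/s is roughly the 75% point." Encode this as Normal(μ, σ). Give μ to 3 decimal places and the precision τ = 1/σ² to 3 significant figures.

The p-quantile of Normal(μ,σ) is μ + z_p·σ, with z_{0.05} = -1.645 and z_{0.75} = 0.6745.
Eliminate σ: μ = (z₂·x₁ − z₁·x₂)/(z₂ − z₁) = (0.6745·7.5 − (-1.645)·15.7)/2.319 = 13.315.
Then σ = (x₂ − x₁)/(z₂ − z₁) = (15.7 − 7.5)/2.319 = 3.535.
Precision τ = 1/σ² = 1/3.535² = 0.08.

μ = 13.315, τ = 0.08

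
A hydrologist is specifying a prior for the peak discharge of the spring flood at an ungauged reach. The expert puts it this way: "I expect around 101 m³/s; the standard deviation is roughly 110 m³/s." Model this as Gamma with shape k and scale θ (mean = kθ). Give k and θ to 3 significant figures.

For Gamma(k, scale θ): mean = kθ, variance = kθ², so CV = 1/√k.
CV = SD/mean = 110/101 = 1.089, hence k = 1/CV² = 0.843.
Then θ = mean/k = 101/0.843 = 120.

k ≈ 0.843, θ ≈ 120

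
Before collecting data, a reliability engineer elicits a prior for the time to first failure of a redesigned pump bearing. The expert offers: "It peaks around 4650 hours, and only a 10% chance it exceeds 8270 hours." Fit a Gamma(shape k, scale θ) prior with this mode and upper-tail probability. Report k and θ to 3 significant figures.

Gamma(k,θ) with k>1 has mode (k−1)θ, so θ = 4650/(k−1).
Need P(X < 8270) = 0.9 with θ tied to k this way. Start at k = 2, θ = 4650: P(X<8270) ≈ 0.531.
Too low — raise k to concentrate. Iterating converges to k ≈ 6.74.
Then θ = 4650/(6.74−1) ≈ 810.

k ≈ 6.74, θ ≈ 810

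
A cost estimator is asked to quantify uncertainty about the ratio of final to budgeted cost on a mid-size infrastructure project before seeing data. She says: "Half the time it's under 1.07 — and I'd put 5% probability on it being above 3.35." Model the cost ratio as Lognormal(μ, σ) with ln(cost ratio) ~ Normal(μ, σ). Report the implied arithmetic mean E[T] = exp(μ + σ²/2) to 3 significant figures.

If T ~ Lognormal(μ,σ) then ln T ~ Normal(μ,σ), so the p-quantile of ln T is μ + z_p·σ.
ln(1.07) = 0.06766 and ln(3.35) = 1.209; z_{0.5} = 0, z_{0.95} = 1.645.
σ = (1.209 − 0.06766)/(1.645 − (0)) = 0.694.
μ = 0.06766 − (0)·0.694 = 0.068.
E[T] = exp(μ + σ²/2) = exp(0.068 + 0.2407) = 1.36.

E[T] ≈ 1.36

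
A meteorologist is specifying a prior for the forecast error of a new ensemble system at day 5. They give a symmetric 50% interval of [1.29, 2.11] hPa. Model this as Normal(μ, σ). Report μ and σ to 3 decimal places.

A symmetric 50% interval runs μ ± z·σ with z = 0.6745.
Half-width = 0.41, so σ = 0.41/0.6745 = 0.608.
μ is the interval midpoint, 1.700.

μ = 1.700, σ = 0.608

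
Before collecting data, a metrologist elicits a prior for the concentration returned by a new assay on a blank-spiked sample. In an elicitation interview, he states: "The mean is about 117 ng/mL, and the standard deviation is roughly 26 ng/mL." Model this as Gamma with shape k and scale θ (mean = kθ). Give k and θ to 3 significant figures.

k ≈ 20.2, θ ≈ 5.78

For Gamma(k, scale θ): mean = kθ, variance = kθ², so CV = 1/√k.
CV = SD/mean = 26/117 = 0.2222, hence k = 1/CV² = 20.2.
Then θ = mean/k = 117/20.2 = 5.78.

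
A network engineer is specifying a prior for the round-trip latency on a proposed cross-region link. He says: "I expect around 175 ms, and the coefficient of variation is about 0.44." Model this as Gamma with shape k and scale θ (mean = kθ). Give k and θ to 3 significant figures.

k ≈ 5.17, θ ≈ 33.9

For Gamma(k, scale θ): mean = kθ, variance = kθ², so CV = 1/√k.
CV = 0.44, hence k = 1/CV² = 5.17.
Then θ = mean/k = 175/5.17 = 33.9.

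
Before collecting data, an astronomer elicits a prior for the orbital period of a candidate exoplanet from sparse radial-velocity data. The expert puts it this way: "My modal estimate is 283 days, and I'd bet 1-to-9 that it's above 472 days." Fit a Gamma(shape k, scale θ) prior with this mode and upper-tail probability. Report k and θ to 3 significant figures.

k ≈ 8.22, θ ≈ 39.2

Gamma(k,θ) with k>1 has mode (k−1)θ, so θ = 283/(k−1).
Need P(X < 472) = 0.9 with θ tied to k this way. Start at k = 2, θ = 283: P(X<472) ≈ 0.497.
Too low — raise k to concentrate. Iterating converges to k ≈ 8.22.
Then θ = 283/(8.22−1) ≈ 39.2.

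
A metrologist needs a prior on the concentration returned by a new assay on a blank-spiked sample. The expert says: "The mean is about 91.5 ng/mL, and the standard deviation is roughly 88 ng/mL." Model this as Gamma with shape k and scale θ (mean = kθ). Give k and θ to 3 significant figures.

For Gamma(k, scale θ): mean = kθ, variance = kθ², so CV = 1/√k.
CV = SD/mean = 88/91.5 = 0.9617, hence k = 1/CV² = 1.08.
Then θ = mean/k = 91.5/1.08 = 84.6.

k ≈ 1.08, θ ≈ 84.6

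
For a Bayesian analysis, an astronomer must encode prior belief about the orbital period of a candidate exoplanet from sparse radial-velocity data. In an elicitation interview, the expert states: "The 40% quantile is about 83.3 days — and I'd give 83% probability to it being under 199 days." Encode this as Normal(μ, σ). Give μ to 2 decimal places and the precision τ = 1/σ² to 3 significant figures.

μ = 107.57, τ = 0.000109

The p-quantile of Normal(μ,σ) is μ + z_p·σ, with z_{0.4} = -0.2533 and z_{0.83} = 0.9542.
Eliminate σ: μ = (z₂·x₁ − z₁·x₂)/(z₂ − z₁) = (0.9542·83.3 − (-0.2533)·199)/1.208 = 107.57.
Then σ = (x₂ − x₁)/(z₂ − z₁) = (199 − 83.3)/1.208 = 95.82.
Precision τ = 1/σ² = 1/95.82² = 0.000109.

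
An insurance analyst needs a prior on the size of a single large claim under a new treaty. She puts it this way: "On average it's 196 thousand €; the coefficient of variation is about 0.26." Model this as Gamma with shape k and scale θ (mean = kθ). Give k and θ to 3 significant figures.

For Gamma(k, scale θ): mean = kθ, variance = kθ², so CV = 1/√k.
CV = 0.26, hence k = 1/CV² = 14.8.
Then θ = mean/k = 196/14.8 = 13.2.

k ≈ 14.8, θ ≈ 13.2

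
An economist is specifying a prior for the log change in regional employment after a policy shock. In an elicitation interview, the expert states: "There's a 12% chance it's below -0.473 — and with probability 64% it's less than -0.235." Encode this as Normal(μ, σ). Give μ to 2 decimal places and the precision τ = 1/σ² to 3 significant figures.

For Normal(μ,σ), the p-quantile is μ + z_p·σ. Here z_{0.12} = -1.175, z_{0.64} = 0.3585.
So -0.473 = μ − 1.175σ and -0.235 = μ + 0.3585σ.
Subtracting: σ = (-0.235 − -0.473)/(0.3585 − (-1.175)) = 0.16.
Then μ = -0.473 − (-1.175)·0.16 = -0.29.
Precision τ = 1/σ² = 1/0.1552² = 41.5.

μ = -0.29, τ = 41.5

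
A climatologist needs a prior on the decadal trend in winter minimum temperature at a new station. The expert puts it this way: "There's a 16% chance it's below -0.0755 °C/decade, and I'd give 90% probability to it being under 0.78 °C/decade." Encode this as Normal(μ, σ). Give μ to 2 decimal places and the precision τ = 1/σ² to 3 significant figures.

μ = 0.30, τ = 7.08

For Normal(μ,σ), the p-quantile is μ + z_p·σ. Here z_{0.16} = -0.9945, z_{0.9} = 1.282.
So -0.0755 = μ − 0.9945σ and 0.78 = μ + 1.282σ.
Subtracting: σ = (0.78 − -0.0755)/(1.282 − (-0.9945)) = 0.38.
Then μ = -0.0755 − (-0.9945)·0.38 = 0.30.
Precision τ = 1/σ² = 1/0.3759² = 7.08.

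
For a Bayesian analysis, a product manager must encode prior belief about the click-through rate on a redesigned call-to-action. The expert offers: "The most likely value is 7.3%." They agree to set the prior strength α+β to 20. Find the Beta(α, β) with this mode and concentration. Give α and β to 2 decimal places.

For α,β > 1 the Beta mode is (α−1)/(α+β−2). With α+β = 20, the mode is (α−1)/18.
Set (α−1)/18 = 0.073 → α = 1 + 0.073·18 = 2.31.
β = 20 − α = 17.69.

α = 2.31, β = 17.69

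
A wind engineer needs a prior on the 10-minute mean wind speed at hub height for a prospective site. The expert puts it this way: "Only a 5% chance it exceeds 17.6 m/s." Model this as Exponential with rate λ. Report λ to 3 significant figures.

λ ≈ 0.17

P(T > 17.6) = e^(−λ·17.6) = 0.05, so λ = −ln(0.05)/17.6 = 0.17.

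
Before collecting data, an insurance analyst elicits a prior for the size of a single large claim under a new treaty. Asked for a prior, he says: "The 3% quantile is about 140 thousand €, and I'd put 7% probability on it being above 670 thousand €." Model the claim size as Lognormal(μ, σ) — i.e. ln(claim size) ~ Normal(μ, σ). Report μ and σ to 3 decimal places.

μ ≈ 5.819, σ ≈ 0.466

If T ~ Lognormal(μ,σ) then ln T ~ Normal(μ,σ), so the p-quantile of ln T is μ + z_p·σ.
ln(140) = 4.942 and ln(670) = 6.507; z_{0.03} = -1.881, z_{0.93} = 1.476.
σ = (6.507 − 4.942)/(1.476 − (-1.881)) = 0.466.
μ = 4.942 − (-1.881)·0.466 = 5.819.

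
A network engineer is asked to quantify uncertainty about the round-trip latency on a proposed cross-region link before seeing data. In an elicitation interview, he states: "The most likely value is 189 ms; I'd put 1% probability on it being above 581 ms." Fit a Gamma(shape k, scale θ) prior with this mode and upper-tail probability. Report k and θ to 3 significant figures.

k ≈ 4.55, θ ≈ 53.3

Gamma(k,θ) with k>1 has mode (k−1)θ, so θ = 189/(k−1).
Need P(X < 581) = 0.99 with θ tied to k this way. Start at k = 2, θ = 189: P(X<581) ≈ 0.812.
Too low — raise k to concentrate. Iterating converges to k ≈ 4.55.
Then θ = 189/(4.55−1) ≈ 53.3.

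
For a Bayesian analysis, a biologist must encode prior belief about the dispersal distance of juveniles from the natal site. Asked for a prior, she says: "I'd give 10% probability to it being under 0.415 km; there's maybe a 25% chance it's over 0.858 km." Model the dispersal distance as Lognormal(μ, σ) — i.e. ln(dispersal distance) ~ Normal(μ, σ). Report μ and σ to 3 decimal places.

μ ≈ -0.404, σ ≈ 0.371

If T ~ Lognormal(μ,σ) then ln T ~ Normal(μ,σ), so the p-quantile of ln T is μ + z_p·σ.
ln(0.415) = -0.8795 and ln(0.858) = -0.1532; z_{0.1} = -1.282, z_{0.75} = 0.6745.
σ = (-0.1532 − -0.8795)/(0.6745 − (-1.282)) = 0.371.
μ = -0.8795 − (-1.282)·0.371 = -0.404.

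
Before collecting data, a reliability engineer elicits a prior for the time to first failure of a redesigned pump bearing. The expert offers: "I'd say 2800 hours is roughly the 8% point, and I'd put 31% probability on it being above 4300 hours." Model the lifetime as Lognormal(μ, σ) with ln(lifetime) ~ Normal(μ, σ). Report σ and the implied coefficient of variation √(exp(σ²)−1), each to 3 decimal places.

σ ≈ 0.226, CV ≈ 0.229

If T ~ Lognormal(μ,σ) then ln T ~ Normal(μ,σ), so the p-quantile of ln T is μ + z_p·σ.
ln(2800) = 7.937 and ln(4300) = 8.366; z_{0.08} = -1.405, z_{0.69} = 0.4959.
σ = (8.366 − 7.937)/(0.4959 − (-1.405)) = 0.226.
μ = 7.937 − (-1.405)·0.226 = 8.254.
CV = √(exp(σ²)−1) = √(exp(0.0509)−1) = 0.229.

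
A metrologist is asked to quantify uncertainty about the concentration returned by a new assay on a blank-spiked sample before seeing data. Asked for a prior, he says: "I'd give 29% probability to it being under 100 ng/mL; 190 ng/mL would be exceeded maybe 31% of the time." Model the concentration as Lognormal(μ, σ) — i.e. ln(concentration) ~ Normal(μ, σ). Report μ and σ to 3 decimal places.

If T ~ Lognormal(μ,σ) then ln T ~ Normal(μ,σ), so the p-quantile of ln T is μ + z_p·σ.
ln(100) = 4.605 and ln(190) = 5.247; z_{0.29} = -0.5534, z_{0.69} = 0.4959.
σ = (5.247 − 4.605)/(0.4959 − (-0.5534)) = 0.612.
μ = 4.605 − (-0.5534)·0.612 = 4.944.

μ ≈ 4.944, σ ≈ 0.612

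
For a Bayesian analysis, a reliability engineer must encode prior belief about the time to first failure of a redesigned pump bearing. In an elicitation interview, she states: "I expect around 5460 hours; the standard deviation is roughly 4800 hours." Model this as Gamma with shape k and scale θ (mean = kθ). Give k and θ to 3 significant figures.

k ≈ 1.29, θ ≈ 4220

For Gamma(k, scale θ): mean = kθ, variance = kθ², so CV = 1/√k.
CV = SD/mean = 4800/5460 = 0.8791, hence k = 1/CV² = 1.29.
Then θ = mean/k = 5460/1.29 = 4220.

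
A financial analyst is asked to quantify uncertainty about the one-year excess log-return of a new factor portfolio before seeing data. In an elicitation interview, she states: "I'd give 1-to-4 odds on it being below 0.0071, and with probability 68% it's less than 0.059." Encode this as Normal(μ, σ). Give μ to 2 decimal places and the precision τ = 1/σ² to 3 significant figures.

μ = 0.04, τ = 636

The p-quantile of Normal(μ,σ) is μ + z_p·σ, with z_{0.2} = -0.8416 and z_{0.68} = 0.4677.
Eliminate σ: μ = (z₂·x₁ − z₁·x₂)/(z₂ − z₁) = (0.4677·0.0071 − (-0.8416)·0.059)/1.309 = 0.04.
Then σ = (x₂ − x₁)/(z₂ − z₁) = (0.059 − 0.0071)/1.309 = 0.04.
Precision τ = 1/σ² = 1/0.03964² = 636.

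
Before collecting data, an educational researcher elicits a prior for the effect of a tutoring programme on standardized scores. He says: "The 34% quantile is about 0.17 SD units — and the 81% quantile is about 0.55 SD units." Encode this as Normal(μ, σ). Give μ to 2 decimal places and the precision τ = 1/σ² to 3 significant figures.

For Normal(μ,σ), the p-quantile is μ + z_p·σ. Here z_{0.34} = -0.4125, z_{0.81} = 0.8779.
So 0.17 = μ − 0.4125σ and 0.55 = μ + 0.8779σ.
Subtracting: σ = (0.55 − 0.17)/(0.8779 − (-0.4125)) = 0.29.
Then μ = 0.17 − (-0.4125)·0.29 = 0.29.
Precision τ = 1/σ² = 1/0.2945² = 11.5.

μ = 0.29, τ = 11.5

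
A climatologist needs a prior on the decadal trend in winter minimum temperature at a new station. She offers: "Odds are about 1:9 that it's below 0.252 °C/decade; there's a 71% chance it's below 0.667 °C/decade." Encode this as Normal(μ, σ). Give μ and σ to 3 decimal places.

For Normal(μ,σ), the p-quantile is μ + z_p·σ. Here z_{0.1} = -1.282, z_{0.71} = 0.5534.
So 0.252 = μ − 1.282σ and 0.667 = μ + 0.5534σ.
Subtracting: σ = (0.667 − 0.252)/(0.5534 − (-1.282)) = 0.226.
Then μ = 0.252 − (-1.282)·0.226 = 0.542.

μ = 0.542, σ = 0.226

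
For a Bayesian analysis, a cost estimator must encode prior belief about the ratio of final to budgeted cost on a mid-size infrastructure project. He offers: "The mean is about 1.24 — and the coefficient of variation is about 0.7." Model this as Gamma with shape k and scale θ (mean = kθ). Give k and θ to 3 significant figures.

For Gamma(k, scale θ): mean = kθ, variance = kθ², so CV = 1/√k.
CV = 0.7, hence k = 1/CV² = 2.04.
Then θ = mean/k = 1.24/2.04 = 0.608.

k ≈ 2.04, θ ≈ 0.608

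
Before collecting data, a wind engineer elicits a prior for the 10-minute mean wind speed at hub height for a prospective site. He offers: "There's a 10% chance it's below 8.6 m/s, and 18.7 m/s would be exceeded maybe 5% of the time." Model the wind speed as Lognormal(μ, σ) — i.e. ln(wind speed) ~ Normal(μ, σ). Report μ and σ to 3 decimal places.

If T ~ Lognormal(μ,σ) then ln T ~ Normal(μ,σ), so the p-quantile of ln T is μ + z_p·σ.
ln(8.6) = 2.152 and ln(18.7) = 2.929; z_{0.1} = -1.282, z_{0.95} = 1.645.
σ = (2.929 − 2.152)/(1.645 − (-1.282)) = 0.265.
μ = 2.152 − (-1.282)·0.265 = 2.492.

μ ≈ 2.492, σ ≈ 0.265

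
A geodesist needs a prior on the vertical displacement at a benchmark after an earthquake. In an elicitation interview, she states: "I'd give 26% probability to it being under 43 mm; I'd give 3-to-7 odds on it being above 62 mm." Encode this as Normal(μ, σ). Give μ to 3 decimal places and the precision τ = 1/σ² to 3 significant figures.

μ = 53.468, τ = 0.00378

For Normal(μ,σ), the p-quantile is μ + z_p·σ. Here z_{0.26} = -0.6433, z_{0.7} = 0.5244.
So 43 = μ − 0.6433σ and 62 = μ + 0.5244σ.
Subtracting: σ = (62 − 43)/(0.5244 − (-0.6433)) = 16.271.
Then μ = 43 − (-0.6433)·16.271 = 53.468.
Precision τ = 1/σ² = 1/16.27² = 0.00378.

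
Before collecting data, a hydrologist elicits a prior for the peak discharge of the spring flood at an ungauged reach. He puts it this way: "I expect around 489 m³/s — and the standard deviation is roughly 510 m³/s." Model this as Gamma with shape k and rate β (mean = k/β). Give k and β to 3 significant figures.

For Gamma(k, rate β): mean = k/β, variance = k/β², so CV = 1/√k.
CV = SD/mean = 510/489 = 1.043, hence k = 1/CV² = 0.919.
Then β = k/mean = 0.919/489 = 0.00188.

k ≈ 0.919, β ≈ 0.00188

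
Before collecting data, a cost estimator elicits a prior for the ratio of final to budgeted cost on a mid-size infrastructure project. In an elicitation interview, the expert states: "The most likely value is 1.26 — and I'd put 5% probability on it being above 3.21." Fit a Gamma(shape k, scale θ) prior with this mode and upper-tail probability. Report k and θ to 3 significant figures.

Gamma(k,θ) with k>1 has mode (k−1)θ, so θ = 1.26/(k−1).
Need P(X < 3.21) = 0.95 with θ tied to k this way. Start at k = 2, θ = 1.26: P(X<3.21) ≈ 0.722.
Too low — raise k to concentrate. Iterating converges to k ≈ 4.1.
Then θ = 1.26/(4.1−1) ≈ 0.407.

k ≈ 4.1, θ ≈ 0.407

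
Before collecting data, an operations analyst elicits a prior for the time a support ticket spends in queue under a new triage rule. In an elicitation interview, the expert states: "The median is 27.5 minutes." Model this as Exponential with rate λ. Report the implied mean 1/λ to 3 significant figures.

mean ≈ 39.7 minutes

Exponential median = ln 2 / λ, so λ = ln 2 / 27.5 = 0.0252.
Mean = 1/λ = 39.7 minutes.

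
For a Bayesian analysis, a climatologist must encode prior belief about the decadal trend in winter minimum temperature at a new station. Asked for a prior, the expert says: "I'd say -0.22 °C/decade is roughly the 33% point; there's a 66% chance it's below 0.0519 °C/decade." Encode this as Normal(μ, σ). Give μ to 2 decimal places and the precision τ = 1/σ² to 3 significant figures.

The p-quantile of Normal(μ,σ) is μ + z_p·σ, with z_{0.33} = -0.4399 and z_{0.66} = 0.4125.
Eliminate σ: μ = (z₂·x₁ − z₁·x₂)/(z₂ − z₁) = (0.4125·-0.22 − (-0.4399)·0.0519)/0.8524 = -0.08.
Then σ = (x₂ − x₁)/(z₂ − z₁) = (0.0519 − -0.22)/0.8524 = 0.32.
Precision τ = 1/σ² = 1/0.319² = 9.83.

μ = -0.08, τ = 9.83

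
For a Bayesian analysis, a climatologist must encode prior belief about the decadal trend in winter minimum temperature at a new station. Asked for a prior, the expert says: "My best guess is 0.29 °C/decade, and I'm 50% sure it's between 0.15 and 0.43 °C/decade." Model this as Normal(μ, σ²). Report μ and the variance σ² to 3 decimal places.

A symmetric 50% interval runs μ ± z·σ with z = 0.6745.
Half-width = 0.14, so σ = 0.14/0.6745 = 0.2076 and σ² = 0.043.
μ is the stated best guess, 0.290.

μ = 0.290, σ² = 0.043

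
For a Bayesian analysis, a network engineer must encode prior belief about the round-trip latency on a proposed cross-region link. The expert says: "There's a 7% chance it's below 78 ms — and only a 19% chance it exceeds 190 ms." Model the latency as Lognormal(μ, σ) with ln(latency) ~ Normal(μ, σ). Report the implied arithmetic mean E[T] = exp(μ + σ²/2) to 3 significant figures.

If T ~ Lognormal(μ,σ) then ln T ~ Normal(μ,σ), so the p-quantile of ln T is μ + z_p·σ.
ln(78) = 4.357 and ln(190) = 5.247; z_{0.07} = -1.476, z_{0.81} = 0.8779.
σ = (5.247 − 4.357)/(0.8779 − (-1.476)) = 0.378.
μ = 4.357 − (-1.476)·0.378 = 4.915.
E[T] = exp(μ + σ²/2) = exp(4.915 + 0.0715) = 146 ms.

E[T] ≈ 146 ms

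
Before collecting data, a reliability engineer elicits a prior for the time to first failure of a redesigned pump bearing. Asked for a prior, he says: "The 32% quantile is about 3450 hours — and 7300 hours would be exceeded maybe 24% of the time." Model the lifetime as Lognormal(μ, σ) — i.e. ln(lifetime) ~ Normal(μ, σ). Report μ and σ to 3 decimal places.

If T ~ Lognormal(μ,σ) then ln T ~ Normal(μ,σ), so the p-quantile of ln T is μ + z_p·σ.
ln(3450) = 8.146 and ln(7300) = 8.896; z_{0.32} = -0.4677, z_{0.76} = 0.7063.
σ = (8.896 − 8.146)/(0.7063 − (-0.4677)) = 0.638.
μ = 8.146 − (-0.4677)·0.638 = 8.445.

μ ≈ 8.445, σ ≈ 0.638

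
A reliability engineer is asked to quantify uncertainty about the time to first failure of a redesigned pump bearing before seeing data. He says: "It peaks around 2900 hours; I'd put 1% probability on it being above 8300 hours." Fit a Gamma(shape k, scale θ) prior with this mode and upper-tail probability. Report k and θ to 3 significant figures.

k ≈ 5.12, θ ≈ 704

Gamma(k,θ) with k>1 has mode (k−1)θ, so θ = 2900/(k−1).
Need P(X < 8300) = 0.99 with θ tied to k this way. Start at k = 2, θ = 2900: P(X<8300) ≈ 0.779.
Too low — raise k to concentrate. Iterating converges to k ≈ 5.12.
Then θ = 2900/(5.12−1) ≈ 704.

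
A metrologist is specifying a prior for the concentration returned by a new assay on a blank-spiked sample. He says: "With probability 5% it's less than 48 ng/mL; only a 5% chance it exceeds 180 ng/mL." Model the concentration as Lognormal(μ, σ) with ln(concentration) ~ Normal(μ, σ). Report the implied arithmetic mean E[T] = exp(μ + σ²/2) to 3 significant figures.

If T ~ Lognormal(μ,σ) then ln T ~ Normal(μ,σ), so the p-quantile of ln T is μ + z_p·σ.
ln(48) = 3.871 and ln(180) = 5.193; z_{0.05} = -1.645, z_{0.95} = 1.645.
σ = (5.193 − 3.871)/(1.645 − (-1.645)) = 0.402.
μ = 3.871 − (-1.645)·0.402 = 4.532.
E[T] = exp(μ + σ²/2) = exp(4.532 + 0.0807) = 101 ng/mL.

E[T] ≈ 101 ng/mL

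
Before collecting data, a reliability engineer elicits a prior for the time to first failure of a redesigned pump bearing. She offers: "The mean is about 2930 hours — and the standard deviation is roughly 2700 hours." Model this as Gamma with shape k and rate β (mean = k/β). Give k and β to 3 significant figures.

k ≈ 1.18, β ≈ 0.000402

For Gamma(k, rate β): mean = k/β, variance = k/β², so CV = 1/√k.
CV = SD/mean = 2700/2930 = 0.9215, hence k = 1/CV² = 1.18.
Then β = k/mean = 1.18/2930 = 0.000402.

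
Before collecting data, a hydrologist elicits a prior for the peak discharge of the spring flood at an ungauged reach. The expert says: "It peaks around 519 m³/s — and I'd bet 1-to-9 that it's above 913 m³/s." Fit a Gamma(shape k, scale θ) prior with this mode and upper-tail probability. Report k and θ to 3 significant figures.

Gamma(k,θ) with k>1 has mode (k−1)θ, so θ = 519/(k−1).
Need P(X < 913) = 0.9 with θ tied to k this way. Start at k = 2, θ = 519: P(X<913) ≈ 0.525.
Too low — raise k to concentrate. Iterating converges to k ≈ 6.96.
Then θ = 519/(6.96−1) ≈ 87.1.

k ≈ 6.96, θ ≈ 87.1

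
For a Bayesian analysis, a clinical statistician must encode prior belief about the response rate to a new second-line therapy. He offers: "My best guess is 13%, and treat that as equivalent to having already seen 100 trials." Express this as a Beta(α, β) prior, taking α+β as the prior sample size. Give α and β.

Under the effective-sample-size interpretation, Beta(α, β) has prior mean α/(α+β) and prior sample size α+β.
So α+β = 100 and α/(α+β) = 0.13, giving α = 0.13·100 = 13 and β = 100 − 13 = 87.

α = 13, β = 87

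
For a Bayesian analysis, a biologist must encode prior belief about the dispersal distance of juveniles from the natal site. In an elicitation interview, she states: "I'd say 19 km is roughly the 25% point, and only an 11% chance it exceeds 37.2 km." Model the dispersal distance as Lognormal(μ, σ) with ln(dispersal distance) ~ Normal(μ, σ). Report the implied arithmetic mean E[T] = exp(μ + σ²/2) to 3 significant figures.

E[T] ≈ 25.7 km

If T ~ Lognormal(μ,σ) then ln T ~ Normal(μ,σ), so the p-quantile of ln T is μ + z_p·σ.
ln(19) = 2.944 and ln(37.2) = 3.616; z_{0.25} = -0.6745, z_{0.89} = 1.227.
σ = (3.616 − 2.944)/(1.227 − (-0.6745)) = 0.353.
μ = 2.944 − (-0.6745)·0.353 = 3.183.
E[T] = exp(μ + σ²/2) = exp(3.183 + 0.0625) = 25.7 km.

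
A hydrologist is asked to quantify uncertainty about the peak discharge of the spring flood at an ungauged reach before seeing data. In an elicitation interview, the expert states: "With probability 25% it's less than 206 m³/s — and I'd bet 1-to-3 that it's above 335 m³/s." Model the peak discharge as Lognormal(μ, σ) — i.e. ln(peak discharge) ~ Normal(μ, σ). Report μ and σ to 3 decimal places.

If T ~ Lognormal(μ,σ) then ln T ~ Normal(μ,σ), so the p-quantile of ln T is μ + z_p·σ.
ln(206) = 5.328 and ln(335) = 5.814; z_{0.25} = -0.6745, z_{0.75} = 0.6745.
σ = (5.814 − 5.328)/(0.6745 − (-0.6745)) = 0.360.
μ = 5.328 − (-0.6745)·0.360 = 5.571.

μ ≈ 5.571, σ ≈ 0.360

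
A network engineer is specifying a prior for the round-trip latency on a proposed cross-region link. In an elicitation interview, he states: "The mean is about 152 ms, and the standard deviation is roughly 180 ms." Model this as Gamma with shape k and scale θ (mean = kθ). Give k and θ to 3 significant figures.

k ≈ 0.713, θ ≈ 213

For Gamma(k, scale θ): mean = kθ, variance = kθ², so CV = 1/√k.
CV = SD/mean = 180/152 = 1.184, hence k = 1/CV² = 0.713.
Then θ = mean/k = 152/0.713 = 213.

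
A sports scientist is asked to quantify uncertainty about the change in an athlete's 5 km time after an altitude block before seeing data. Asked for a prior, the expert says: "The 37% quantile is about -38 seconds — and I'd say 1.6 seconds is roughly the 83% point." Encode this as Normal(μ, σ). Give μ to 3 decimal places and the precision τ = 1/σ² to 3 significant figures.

For Normal(μ,σ), the p-quantile is μ + z_p·σ. Here z_{0.37} = -0.3319, z_{0.83} = 0.9542.
So -38 = μ − 0.3319σ and 1.6 = μ + 0.9542σ.
Subtracting: σ = (1.6 − -38)/(0.9542 − (-0.3319)) = 30.793.
Then μ = -38 − (-0.3319)·30.793 = -27.781.
Precision τ = 1/σ² = 1/30.79² = 0.00105.

μ = -27.781, τ = 0.00105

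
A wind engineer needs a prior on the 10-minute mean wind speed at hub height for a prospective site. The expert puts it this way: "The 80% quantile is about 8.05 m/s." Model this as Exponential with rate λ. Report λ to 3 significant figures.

λ ≈ 0.2

P(T < 8.05) = 1 − e^(−λ·8.05) = 0.8, so λ = −ln(1−0.8)/8.05 = −ln(0.2)/8.05 = 0.2.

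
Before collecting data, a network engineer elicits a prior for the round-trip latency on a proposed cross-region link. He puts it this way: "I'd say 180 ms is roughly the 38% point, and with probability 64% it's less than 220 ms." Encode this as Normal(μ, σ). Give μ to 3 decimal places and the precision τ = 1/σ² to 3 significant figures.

For Normal(μ,σ), the p-quantile is μ + z_p·σ. Here z_{0.38} = -0.3055, z_{0.64} = 0.3585.
So 180 = μ − 0.3055σ and 220 = μ + 0.3585σ.
Subtracting: σ = (220 − 180)/(0.3585 − (-0.3055)) = 60.246.
Then μ = 180 − (-0.3055)·60.246 = 198.404.
Precision τ = 1/σ² = 1/60.25² = 0.000276.

μ = 198.404, τ = 0.000276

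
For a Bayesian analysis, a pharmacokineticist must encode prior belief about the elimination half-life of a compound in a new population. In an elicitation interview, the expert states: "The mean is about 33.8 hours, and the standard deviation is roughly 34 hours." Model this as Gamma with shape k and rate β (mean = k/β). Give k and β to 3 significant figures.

k ≈ 0.988, β ≈ 0.0292

For Gamma(k, rate β): mean = k/β, variance = k/β², so CV = 1/√k.
CV = SD/mean = 34/33.8 = 1.006, hence k = 1/CV² = 0.988.
Then β = k/mean = 0.988/33.8 = 0.0292.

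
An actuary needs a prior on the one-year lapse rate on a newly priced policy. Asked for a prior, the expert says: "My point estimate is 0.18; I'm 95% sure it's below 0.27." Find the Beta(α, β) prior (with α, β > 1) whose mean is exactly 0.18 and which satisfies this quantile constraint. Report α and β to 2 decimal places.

α ≈ 10.05, β ≈ 45.77

With mean 0.18 fixed, write α = 0.18s, β = 0.82s where s = α+β.
Need P(θ < 0.27) = 0.95 under Beta(0.18s, 0.82s). Normal approximation: (q−m)/√(m(1−m)/s) ≈ z_{0.95} = 1.64, so s ≈ 0.18·0.82·(1.64)²/(0.27−0.18)² = 49.3.
At s = 49.3: P(θ<0.27) ≈ 0.940. Adjusting to match 0.95 gives s ≈ 55.82.
So α = 0.18·55.82 ≈ 10.05, β = 0.82·55.82 ≈ 45.77.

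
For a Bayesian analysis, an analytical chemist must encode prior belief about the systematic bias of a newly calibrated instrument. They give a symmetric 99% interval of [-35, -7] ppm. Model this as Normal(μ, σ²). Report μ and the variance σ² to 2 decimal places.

μ = -21.00, σ² = 29.54

A symmetric 99% interval runs μ ± z·σ with z = 2.576.
Half-width = 14, so σ = 14/2.576 = 5.435 and σ² = 29.54.
μ is the interval midpoint, -21.00.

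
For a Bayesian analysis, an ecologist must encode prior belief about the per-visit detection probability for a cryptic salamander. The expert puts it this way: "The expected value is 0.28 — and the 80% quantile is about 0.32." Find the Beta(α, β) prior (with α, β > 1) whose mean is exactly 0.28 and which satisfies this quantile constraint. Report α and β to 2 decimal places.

With mean 0.28 fixed, write α = 0.28s, β = 0.72s where s = α+β.
Need P(θ < 0.32) = 0.8 under Beta(0.28s, 0.72s). Normal approximation: (q−m)/√(m(1−m)/s) ≈ z_{0.8} = 0.842, so s ≈ 0.28·0.72·(0.842)²/(0.32−0.28)² = 89.2.
At s = 89.2: P(θ<0.32) ≈ 0.803. Adjusting to match 0.8 gives s ≈ 86.93.
So α = 0.28·86.93 ≈ 24.34, β = 0.72·86.93 ≈ 62.59.

α ≈ 24.34, β ≈ 62.59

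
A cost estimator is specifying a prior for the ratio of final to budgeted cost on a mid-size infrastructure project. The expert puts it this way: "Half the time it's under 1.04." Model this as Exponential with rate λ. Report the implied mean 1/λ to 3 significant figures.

mean ≈ 1.5

Exponential median = ln 2 / λ, so λ = ln 2 / 1.04 = 0.666.
Mean = 1/λ = 1.5.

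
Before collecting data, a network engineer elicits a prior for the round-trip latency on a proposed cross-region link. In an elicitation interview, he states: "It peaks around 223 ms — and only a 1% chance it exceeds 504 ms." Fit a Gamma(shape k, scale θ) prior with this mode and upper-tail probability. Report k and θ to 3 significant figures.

k ≈ 8.21, θ ≈ 30.9

Gamma(k,θ) with k>1 has mode (k−1)θ, so θ = 223/(k−1).
Need P(X < 504) = 0.99 with θ tied to k this way. Start at k = 2, θ = 223: P(X<504) ≈ 0.660.
Too low — raise k to concentrate. Iterating converges to k ≈ 8.21.
Then θ = 223/(8.21−1) ≈ 30.9.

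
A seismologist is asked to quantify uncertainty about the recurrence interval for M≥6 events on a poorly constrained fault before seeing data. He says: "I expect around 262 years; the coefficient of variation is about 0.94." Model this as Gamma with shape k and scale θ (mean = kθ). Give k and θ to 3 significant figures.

For Gamma(k, scale θ): mean = kθ, variance = kθ², so CV = 1/√k.
CV = 0.94, hence k = 1/CV² = 1.13.
Then θ = mean/k = 262/1.13 = 232.

k ≈ 1.13, θ ≈ 232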